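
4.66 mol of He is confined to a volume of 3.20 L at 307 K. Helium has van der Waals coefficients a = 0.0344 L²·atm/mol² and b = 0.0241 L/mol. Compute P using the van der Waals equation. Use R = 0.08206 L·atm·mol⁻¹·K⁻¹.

P = nRT/(V − nb) − a n²/V²
nRT/(V − nb) = (4.66)(0.08206)(307)/(3.20 − 4.66×0.0241) = 117.40/3.0877 = 38.022 atm
a n²/V² = (0.0344)(4.66)²/(3.20)² = 0.072951 atm
P = 38.022 − 0.072951 = 37.95 atm

P ≈ 37.95 atm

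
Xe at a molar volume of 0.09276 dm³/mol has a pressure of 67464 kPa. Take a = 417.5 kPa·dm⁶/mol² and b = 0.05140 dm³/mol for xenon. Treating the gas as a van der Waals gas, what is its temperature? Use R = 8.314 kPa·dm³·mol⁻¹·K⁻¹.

T = (P + a/V_m²)(V_m − b)/R
P + a/V_m² = 67464 + 417.5/(0.09276)² = 115986 kPa
V_m − b = 0.09276 − 0.05140 = 0.041360 dm³/mol
T = (115986)(0.041360)/8.314 = 577.0 K

T ≈ 577.0 K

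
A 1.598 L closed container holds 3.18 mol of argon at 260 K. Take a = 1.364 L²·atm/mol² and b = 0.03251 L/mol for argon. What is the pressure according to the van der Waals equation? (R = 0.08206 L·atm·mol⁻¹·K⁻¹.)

P = nRT/(V − nb) − a n²/V²
nRT/(V − nb) = (3.18)(0.08206)(260)/(1.598 − 3.18×0.03251) = 67.847/1.4946 = 45.395 atm
a n²/V² = (1.364)(3.18)²/(1.598)² = 5.4015 atm
P = 45.395 − 5.4015 = 39.99 atm

P ≈ 39.99 atm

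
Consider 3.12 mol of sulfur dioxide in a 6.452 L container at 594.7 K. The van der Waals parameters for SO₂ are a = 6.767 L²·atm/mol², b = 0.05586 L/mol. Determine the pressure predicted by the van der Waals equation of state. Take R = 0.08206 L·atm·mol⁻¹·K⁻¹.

P ≈ 22.67 atm

P = nRT/(V − nb) − a n²/V²
nRT/(V − nb) = (3.12)(0.08206)(594.7)/(6.452 − 3.12×0.05586) = 152.26/6.2777 = 24.254 atm
a n²/V² = (6.767)(3.12)²/(6.452)² = 1.5824 atm
P = 24.254 − 1.5824 = 22.67 atm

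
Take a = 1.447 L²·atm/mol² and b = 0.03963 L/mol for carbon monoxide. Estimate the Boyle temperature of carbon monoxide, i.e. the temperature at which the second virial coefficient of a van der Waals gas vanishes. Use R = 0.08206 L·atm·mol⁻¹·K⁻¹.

For a van der Waals gas the second virial coefficient B₂ = b − a/(RT) vanishes at T_B = a/(Rb).
T_B = 1.447/(0.08206×0.03963) = 1.447/0.0032520 = 445.0 K

T_B ≈ 445.0 K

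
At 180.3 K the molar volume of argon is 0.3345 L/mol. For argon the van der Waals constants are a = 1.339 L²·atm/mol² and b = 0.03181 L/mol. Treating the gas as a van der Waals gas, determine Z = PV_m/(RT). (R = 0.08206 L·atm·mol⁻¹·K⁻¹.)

P = RT/(V_m − b) − a/V_m² = (0.08206)(180.3)/(0.3345 − 0.03181) − 1.339/(0.3345)²
  = 14.795/0.30269 − 11.967 = 48.878 − 11.967 = 36.911 atm
Z = PV_m/(RT) = (36.911)(0.3345)/((0.08206)(180.3)) = 12.347/14.795 = 0.8345

Z ≈ 0.8345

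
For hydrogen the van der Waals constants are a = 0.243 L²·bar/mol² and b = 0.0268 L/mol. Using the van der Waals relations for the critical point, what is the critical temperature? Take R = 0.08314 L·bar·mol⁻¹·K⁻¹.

For a van der Waals gas, T_c = 8a/(27Rb).
T_c = 8×0.243/(27×0.08314×0.0268) = 1.9440/0.060160 = 32.31 K

T_c ≈ 32.31 K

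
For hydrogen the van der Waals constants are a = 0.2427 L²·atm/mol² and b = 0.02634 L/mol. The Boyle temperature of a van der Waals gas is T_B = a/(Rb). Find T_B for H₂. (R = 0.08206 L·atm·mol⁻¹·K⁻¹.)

T_B ≈ 112.3 K

For a van der Waals gas the second virial coefficient B₂ = b − a/(RT) vanishes at T_B = a/(Rb).
T_B = 0.2427/(0.08206×0.02634) = 0.2427/0.0021615 = 112.3 K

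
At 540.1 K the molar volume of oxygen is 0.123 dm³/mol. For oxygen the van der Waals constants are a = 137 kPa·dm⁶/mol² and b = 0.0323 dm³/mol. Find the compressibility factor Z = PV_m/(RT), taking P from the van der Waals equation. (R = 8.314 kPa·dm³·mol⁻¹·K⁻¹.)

Z ≈ 1.108

P = RT/(V_m − b) − a/V_m² = (8.314)(540.1)/(0.123 − 0.0323) − 137/(0.123)²
  = 4490.4/0.090700 − 9055.5 = 49508 − 9055.5 = 40453 kPa
Z = PV_m/(RT) = (40453)(0.123)/((8.314)(540.1)) = 4975.7/4490.4 = 1.108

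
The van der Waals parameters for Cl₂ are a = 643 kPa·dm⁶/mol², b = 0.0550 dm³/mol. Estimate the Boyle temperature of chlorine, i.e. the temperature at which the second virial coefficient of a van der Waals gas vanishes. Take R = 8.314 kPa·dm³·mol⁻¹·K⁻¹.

For a van der Waals gas the second virial coefficient B₂ = b − a/(RT) vanishes at T_B = a/(Rb).
T_B = 643/(8.314×0.0550) = 643/0.45727 = 1406 K

T_B ≈ 1406 K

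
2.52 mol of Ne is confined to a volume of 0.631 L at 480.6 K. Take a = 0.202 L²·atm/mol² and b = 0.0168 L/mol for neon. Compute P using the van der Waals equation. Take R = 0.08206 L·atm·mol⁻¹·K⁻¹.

P = nRT/(V − nb) − a n²/V²
nRT/(V − nb) = (2.52)(0.08206)(480.6)/(0.631 − 2.52×0.0168) = 99.384/0.58866 = 168.83 atm
a n²/V² = (0.202)(2.52)²/(0.631)² = 3.2218 atm
P = 168.83 − 3.2218 = 165.6 atm

P ≈ 165.6 atm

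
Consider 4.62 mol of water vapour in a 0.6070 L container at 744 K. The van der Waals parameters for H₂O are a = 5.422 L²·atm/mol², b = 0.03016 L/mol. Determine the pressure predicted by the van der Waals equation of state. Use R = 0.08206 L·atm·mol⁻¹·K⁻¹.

P = nRT/(V − nb) − a n²/V²
nRT/(V − nb) = (4.62)(0.08206)(744)/(0.6070 − 4.62×0.03016) = 282.06/0.46766 = 603.13 atm
a n²/V² = (5.422)(4.62)²/(0.6070)² = 314.10 atm
P = 603.13 − 314.10 = 289.0 atm

P ≈ 289.0 atm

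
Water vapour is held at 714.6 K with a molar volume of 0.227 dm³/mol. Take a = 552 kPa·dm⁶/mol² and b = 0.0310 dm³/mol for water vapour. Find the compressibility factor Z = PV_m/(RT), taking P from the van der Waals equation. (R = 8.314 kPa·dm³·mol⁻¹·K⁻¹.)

P = RT/(V_m − b) − a/V_m² = (8.314)(714.6)/(0.227 − 0.0310) − 552/(0.227)²
  = 5941.2/0.19600 − 10712 = 30312 − 10712 = 19600 kPa
Z = PV_m/(RT) = (19600)(0.227)/((8.314)(714.6)) = 4449.2/5941.2 = 0.7489

Z ≈ 0.7489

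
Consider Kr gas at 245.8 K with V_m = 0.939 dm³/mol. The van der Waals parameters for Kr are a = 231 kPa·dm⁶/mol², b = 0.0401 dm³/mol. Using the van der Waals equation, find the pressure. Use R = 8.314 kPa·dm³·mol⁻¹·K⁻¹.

P ≈ 2011 kPa

P = RT/(V_m − b) − a/V_m²
RT/(V_m − b) = (8.314)(245.8)/(0.939 − 0.0401) = 2043.6/0.89890 = 2273.4 kPa
a/V_m² = 231/(0.939)² = 261.99 kPa
P = 2273.4 − 261.99 = 2011 kPa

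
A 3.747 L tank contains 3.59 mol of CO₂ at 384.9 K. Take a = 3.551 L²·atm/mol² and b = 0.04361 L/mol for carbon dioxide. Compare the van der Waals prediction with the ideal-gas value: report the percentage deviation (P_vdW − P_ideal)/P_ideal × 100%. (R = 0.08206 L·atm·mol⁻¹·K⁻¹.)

Ideal: P_ideal = nRT/V = (3.59)(0.08206)(384.9)/3.747 = 30.2615 atm
vdW: P = nRT/(V − nb) − a n²/V² = 113.390/3.59044 − 45.7656/14.0400 = 31.5811 − 3.25966 = 28.3214 atm
% deviation = (28.3214 − 30.2615)/30.2615 × 100% = -6.41%

-6.41 %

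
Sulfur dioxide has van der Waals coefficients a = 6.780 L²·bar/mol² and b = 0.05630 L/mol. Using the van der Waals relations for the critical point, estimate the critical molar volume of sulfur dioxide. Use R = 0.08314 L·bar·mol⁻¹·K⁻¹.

For a van der Waals gas, V_m,c = 3b.
V_m,c = 3×0.05630 = 0.1689 L/mol

V_m,c ≈ 0.1689 L/mol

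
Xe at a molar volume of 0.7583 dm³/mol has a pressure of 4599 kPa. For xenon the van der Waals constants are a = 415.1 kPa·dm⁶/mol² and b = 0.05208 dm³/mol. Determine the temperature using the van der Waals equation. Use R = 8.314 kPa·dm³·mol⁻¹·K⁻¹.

T = (P + a/V_m²)(V_m − b)/R
P + a/V_m² = 4599 + 415.1/(0.7583)² = 5320.9 kPa
V_m − b = 0.7583 − 0.05208 = 0.70622 dm³/mol
T = (5320.9)(0.70622)/8.314 = 452.0 K

T ≈ 452.0 K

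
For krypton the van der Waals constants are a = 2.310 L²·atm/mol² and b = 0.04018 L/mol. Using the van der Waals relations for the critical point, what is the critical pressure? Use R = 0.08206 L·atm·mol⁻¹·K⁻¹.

P_c ≈ 52.99 atm

For a van der Waals gas, P_c = a/(27b²).
P_c = 2.310/(27×(0.04018)²) = 2.310/0.043590 = 52.99 atm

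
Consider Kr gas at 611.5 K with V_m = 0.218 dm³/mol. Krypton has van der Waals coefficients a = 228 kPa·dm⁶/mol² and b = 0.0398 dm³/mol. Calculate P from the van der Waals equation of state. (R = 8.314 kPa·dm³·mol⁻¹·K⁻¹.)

P ≈ 23732 kPa

P = RT/(V_m − b) − a/V_m²
RT/(V_m − b) = (8.314)(611.5)/(0.218 − 0.0398) = 5084.0/0.17820 = 28530 kPa
a/V_m² = 228/(0.218)² = 4797.6 kPa
P = 28530 − 4797.6 = 23732 kPa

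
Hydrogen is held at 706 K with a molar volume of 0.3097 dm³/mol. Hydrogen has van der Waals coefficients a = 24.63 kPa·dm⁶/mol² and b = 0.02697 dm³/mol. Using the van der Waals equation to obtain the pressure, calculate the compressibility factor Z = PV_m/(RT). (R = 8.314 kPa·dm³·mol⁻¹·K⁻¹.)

P = RT/(V_m − b) − a/V_m² = (8.314)(706)/(0.3097 − 0.02697) − 24.63/(0.3097)²
  = 5869.7/0.28273 − 256.79 = 20761 − 256.79 = 20504 kPa
Z = PV_m/(RT) = (20504)(0.3097)/((8.314)(706)) = 6350.1/5869.7 = 1.082

Z ≈ 1.082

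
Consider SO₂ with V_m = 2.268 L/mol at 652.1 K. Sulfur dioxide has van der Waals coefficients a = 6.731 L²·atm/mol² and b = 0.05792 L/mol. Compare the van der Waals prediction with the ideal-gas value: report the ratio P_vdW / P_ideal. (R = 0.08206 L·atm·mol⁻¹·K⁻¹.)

P_vdW / P_ideal ≈ 0.9707

Ideal: P_ideal = RT/V_m = (0.08206)(652.1)/2.268 = 23.5941 atm
vdW: P = RT/(V_m − b) − a/V_m² = 53.5113/2.21008 − 6.731/5.14382 = 24.2124 − 1.30856 = 22.9038 atm
Ratio = 22.9038/23.5941 = 0.9707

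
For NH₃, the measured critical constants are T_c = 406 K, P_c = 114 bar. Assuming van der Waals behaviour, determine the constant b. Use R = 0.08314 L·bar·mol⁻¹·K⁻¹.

From T_c = 8a/(27Rb) and P_c = a/(27b²): b = R T_c/(8 P_c).
b = (0.08314)(406)/(8×114) = 33.755/912.00 = 0.03701 L/mol

b ≈ 0.03701 L/mol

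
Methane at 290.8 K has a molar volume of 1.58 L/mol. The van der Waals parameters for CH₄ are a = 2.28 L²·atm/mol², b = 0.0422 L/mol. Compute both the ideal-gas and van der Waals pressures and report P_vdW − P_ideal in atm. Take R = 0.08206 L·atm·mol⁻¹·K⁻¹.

ΔP ≈ -0.499 atm

Ideal: P_ideal = RT/V_m = (0.08206)(290.8)/1.58 = 15.1032 atm
vdW: P = RT/(V_m − b) − a/V_m² = 23.8630/1.53780 − 2.28/2.49640 = 15.5176 − 0.913315 = 14.6043 atm
ΔP = 14.6043 − 15.1032 = -0.499 atm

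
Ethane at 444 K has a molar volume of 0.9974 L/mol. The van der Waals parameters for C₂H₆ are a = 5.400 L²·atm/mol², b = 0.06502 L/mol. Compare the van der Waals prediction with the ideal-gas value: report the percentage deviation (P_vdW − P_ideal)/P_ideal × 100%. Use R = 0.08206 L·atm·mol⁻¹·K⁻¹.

Ideal: P_ideal = RT/V_m = (0.08206)(444)/0.9974 = 36.5296 atm
vdW: P = RT/(V_m − b) − a/V_m² = 36.4346/0.932380 − 5.400/0.994807 = 39.0770 − 5.42819 = 33.6488 atm
% deviation = (33.6488 − 36.5296)/36.5296 × 100% = -7.89%

-7.89 %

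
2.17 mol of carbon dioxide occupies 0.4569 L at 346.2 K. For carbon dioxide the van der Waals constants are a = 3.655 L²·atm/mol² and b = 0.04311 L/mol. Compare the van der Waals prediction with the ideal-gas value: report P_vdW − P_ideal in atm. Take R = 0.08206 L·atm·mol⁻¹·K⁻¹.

Ideal: P_ideal = nRT/V = (2.17)(0.08206)(346.2)/0.4569 = 134.926 atm
vdW: P = nRT/(V − nb) − a n²/V² = 61.6479/0.363351 − 17.2110/0.208758 = 169.665 − 82.4447 = 87.220 atm
ΔP = 87.220 − 134.926 = -47.71 atm

ΔP ≈ -47.71 atm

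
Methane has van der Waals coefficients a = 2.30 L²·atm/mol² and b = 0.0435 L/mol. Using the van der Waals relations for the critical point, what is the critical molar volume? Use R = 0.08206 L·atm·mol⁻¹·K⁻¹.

V_m,c ≈ 0.1305 L/mol

For a van der Waals gas, V_m,c = 3b.
V_m,c = 3×0.0435 = 0.1305 L/mol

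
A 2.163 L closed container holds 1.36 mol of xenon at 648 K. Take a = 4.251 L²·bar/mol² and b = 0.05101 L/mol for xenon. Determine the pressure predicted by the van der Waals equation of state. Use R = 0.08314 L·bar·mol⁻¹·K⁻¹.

P = nRT/(V − nb) − a n²/V²
nRT/(V − nb) = (1.36)(0.08314)(648)/(2.163 − 1.36×0.05101) = 73.270/2.0936 = 34.997 bar
a n²/V² = (4.251)(1.36)²/(2.163)² = 1.6806 bar
P = 34.997 − 1.6806 = 33.32 bar

P ≈ 33.32 bar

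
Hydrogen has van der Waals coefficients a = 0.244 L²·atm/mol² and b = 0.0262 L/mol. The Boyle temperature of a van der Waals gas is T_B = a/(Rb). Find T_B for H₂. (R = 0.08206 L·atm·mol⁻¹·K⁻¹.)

For a van der Waals gas the second virial coefficient B₂ = b − a/(RT) vanishes at T_B = a/(Rb).
T_B = 0.244/(0.08206×0.0262) = 0.244/0.0021500 = 113.5 K

T_B ≈ 113.5 K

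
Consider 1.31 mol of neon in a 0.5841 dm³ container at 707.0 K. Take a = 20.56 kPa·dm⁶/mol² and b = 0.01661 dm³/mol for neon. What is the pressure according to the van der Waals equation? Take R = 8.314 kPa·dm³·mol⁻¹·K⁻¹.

P = nRT/(V − nb) − a n²/V²
nRT/(V − nb) = (1.31)(8.314)(707.0)/(0.5841 − 1.31×0.01661) = 7700.2/0.56234 = 13693 kPa
a n²/V² = (20.56)(1.31)²/(0.5841)² = 103.42 kPa
P = 13693 − 103.42 = 13590 kPa

P ≈ 13590 kPa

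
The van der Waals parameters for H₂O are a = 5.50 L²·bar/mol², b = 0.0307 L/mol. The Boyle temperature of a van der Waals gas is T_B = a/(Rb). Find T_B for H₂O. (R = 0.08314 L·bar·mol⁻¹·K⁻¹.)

For a van der Waals gas the second virial coefficient B₂ = b − a/(RT) vanishes at T_B = a/(Rb).
T_B = 5.50/(0.08314×0.0307) = 5.50/0.0025524 = 2155 K

T_B ≈ 2155 K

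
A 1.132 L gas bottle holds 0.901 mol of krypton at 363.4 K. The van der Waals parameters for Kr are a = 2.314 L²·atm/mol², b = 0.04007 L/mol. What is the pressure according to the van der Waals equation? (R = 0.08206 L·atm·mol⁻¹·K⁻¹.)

P = nRT/(V − nb) − a n²/V²
nRT/(V − nb) = (0.901)(0.08206)(363.4)/(1.132 − 0.901×0.04007) = 26.868/1.0959 = 24.517 atm
a n²/V² = (2.314)(0.901)²/(1.132)² = 1.4660 atm
P = 24.517 − 1.4660 = 23.05 atm

P ≈ 23.05 atm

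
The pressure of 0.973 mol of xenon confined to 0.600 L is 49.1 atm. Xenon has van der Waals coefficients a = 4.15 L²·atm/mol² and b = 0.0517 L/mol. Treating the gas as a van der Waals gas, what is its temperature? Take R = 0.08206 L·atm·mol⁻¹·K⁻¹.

T = (P + a n²/V²)(V − nb)/(nR)
P + a n²/V² = 49.1 + (4.15)(0.973)²/(0.600)² = 60.014 atm
V − nb = 0.600 − (0.973)(0.0517) = 0.54970 L
T = (60.014)(0.54970)/((0.973)(0.08206)) = 413.2 K

T ≈ 413.2 K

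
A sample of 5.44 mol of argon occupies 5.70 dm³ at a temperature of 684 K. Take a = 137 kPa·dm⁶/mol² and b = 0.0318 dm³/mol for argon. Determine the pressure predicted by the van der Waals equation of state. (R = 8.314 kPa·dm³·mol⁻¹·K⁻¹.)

P ≈ 5472 kPa

P = nRT/(V − nb) − a n²/V²
nRT/(V − nb) = (5.44)(8.314)(684)/(5.70 − 5.44×0.0318) = 30936/5.5270 = 5597.2 kPa
a n²/V² = (137)(5.44)²/(5.70)² = 124.79 kPa
P = 5597.2 − 124.79 = 5472 kPa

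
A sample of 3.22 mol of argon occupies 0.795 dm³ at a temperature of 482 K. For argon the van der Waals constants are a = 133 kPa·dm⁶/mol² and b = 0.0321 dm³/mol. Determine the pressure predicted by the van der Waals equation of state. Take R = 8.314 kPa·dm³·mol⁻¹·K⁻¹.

P ≈ 16475 kPa

P = nRT/(V − nb) − a n²/V²
nRT/(V − nb) = (3.22)(8.314)(482)/(0.795 − 3.22×0.0321) = 12904/0.69164 = 18657 kPa
a n²/V² = (133)(3.22)²/(0.795)² = 2181.9 kPa
P = 18657 − 2181.9 = 16475 kPa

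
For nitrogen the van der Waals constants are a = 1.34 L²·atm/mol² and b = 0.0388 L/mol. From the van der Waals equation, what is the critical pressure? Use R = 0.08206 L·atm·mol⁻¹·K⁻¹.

For a van der Waals gas, P_c = a/(27b²).
P_c = 1.34/(27×(0.0388)²) = 1.34/0.040647 = 32.97 atm

P_c ≈ 32.97 atm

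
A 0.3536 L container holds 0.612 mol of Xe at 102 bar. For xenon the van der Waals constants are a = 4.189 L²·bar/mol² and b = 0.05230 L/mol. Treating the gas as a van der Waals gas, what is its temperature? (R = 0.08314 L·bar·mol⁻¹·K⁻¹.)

T ≈ 724.0 K

T = (P + a n²/V²)(V − nb)/(nR)
P + a n²/V² = 102 + (4.189)(0.612)²/(0.3536)² = 114.55 bar
V − nb = 0.3536 − (0.612)(0.05230) = 0.32159 L
T = (114.55)(0.32159)/((0.612)(0.08314)) = 724.0 K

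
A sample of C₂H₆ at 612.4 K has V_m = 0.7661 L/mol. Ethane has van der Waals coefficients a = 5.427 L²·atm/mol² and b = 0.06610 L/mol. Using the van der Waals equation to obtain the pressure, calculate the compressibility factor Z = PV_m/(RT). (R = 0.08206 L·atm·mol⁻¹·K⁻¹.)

Z ≈ 0.9535

P = RT/(V_m − b) − a/V_m² = (0.08206)(612.4)/(0.7661 − 0.06610) − 5.427/(0.7661)²
  = 50.254/0.70000 − 9.2467 = 71.791 − 9.2467 = 62.544 atm
Z = PV_m/(RT) = (62.544)(0.7661)/((0.08206)(612.4)) = 47.915/50.254 = 0.9535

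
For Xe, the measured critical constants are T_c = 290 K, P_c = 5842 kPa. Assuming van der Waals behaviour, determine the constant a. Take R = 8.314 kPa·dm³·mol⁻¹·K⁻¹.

From T_c = 8a/(27Rb) and P_c = a/(27b²): a = 27 R² T_c²/(64 P_c).
a = 27×(8.314)²×(290)²/(64×5842) = 156956679/373888 = 419.8 kPa·dm⁶/mol²

a ≈ 419.8 kPa·dm⁶/mol²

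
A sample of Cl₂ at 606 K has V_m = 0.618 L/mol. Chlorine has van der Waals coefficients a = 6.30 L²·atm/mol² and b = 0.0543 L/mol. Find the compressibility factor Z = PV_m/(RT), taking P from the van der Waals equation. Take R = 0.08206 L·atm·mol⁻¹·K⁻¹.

Z ≈ 0.8913

P = RT/(V_m − b) − a/V_m² = (0.08206)(606)/(0.618 − 0.0543) − 6.30/(0.618)²
  = 49.728/0.56370 − 16.495 = 88.217 − 16.495 = 71.722 atm
Z = PV_m/(RT) = (71.722)(0.618)/((0.08206)(606)) = 44.324/49.728 = 0.8913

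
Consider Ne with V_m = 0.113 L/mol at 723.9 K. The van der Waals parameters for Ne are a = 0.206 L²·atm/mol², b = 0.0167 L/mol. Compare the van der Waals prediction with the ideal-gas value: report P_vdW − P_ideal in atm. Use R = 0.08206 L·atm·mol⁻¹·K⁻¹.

ΔP ≈ 75.03 atm

Ideal: P_ideal = RT/V_m = (0.08206)(723.9)/0.113 = 525.692 atm
vdW: P = RT/(V_m − b) − a/V_m² = 59.4032/0.0963000 − 0.206/0.0127690 = 616.856 − 16.1328 = 600.723 atm
ΔP = 600.723 − 525.692 = 75.03 atm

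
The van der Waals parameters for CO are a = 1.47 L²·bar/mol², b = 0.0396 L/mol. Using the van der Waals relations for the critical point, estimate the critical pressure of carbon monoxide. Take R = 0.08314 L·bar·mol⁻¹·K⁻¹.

For a van der Waals gas, P_c = a/(27b²).
P_c = 1.47/(27×(0.0396)²) = 1.47/0.042340 = 34.72 bar

P_c ≈ 34.72 bar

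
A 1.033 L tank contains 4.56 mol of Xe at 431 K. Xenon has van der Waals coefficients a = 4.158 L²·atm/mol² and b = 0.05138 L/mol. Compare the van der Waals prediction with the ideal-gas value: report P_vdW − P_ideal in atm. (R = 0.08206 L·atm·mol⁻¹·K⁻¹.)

ΔP ≈ -35.23 atm

Ideal: P_ideal = nRT/V = (4.56)(0.08206)(431)/1.033 = 156.125 atm
vdW: P = nRT/(V − nb) − a n²/V² = 161.277/0.798707 − 86.4598/1.06709 = 201.923 − 81.0239 = 120.899 atm
ΔP = 120.899 − 156.125 = -35.23 atm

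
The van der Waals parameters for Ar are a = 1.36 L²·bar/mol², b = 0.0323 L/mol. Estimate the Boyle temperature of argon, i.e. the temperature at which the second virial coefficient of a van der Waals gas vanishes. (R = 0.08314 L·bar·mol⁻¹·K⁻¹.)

T_B ≈ 506.4 K

For a van der Waals gas the second virial coefficient B₂ = b − a/(RT) vanishes at T_B = a/(Rb).
T_B = 1.36/(0.08314×0.0323) = 1.36/0.0026854 = 506.4 K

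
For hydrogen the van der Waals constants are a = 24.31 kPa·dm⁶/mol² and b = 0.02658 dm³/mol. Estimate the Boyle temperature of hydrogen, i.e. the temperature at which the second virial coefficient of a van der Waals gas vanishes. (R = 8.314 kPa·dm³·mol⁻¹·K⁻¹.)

T_B ≈ 110.0 K

For a van der Waals gas the second virial coefficient B₂ = b − a/(RT) vanishes at T_B = a/(Rb).
T_B = 24.31/(8.314×0.02658) = 24.31/0.22099 = 110.0 K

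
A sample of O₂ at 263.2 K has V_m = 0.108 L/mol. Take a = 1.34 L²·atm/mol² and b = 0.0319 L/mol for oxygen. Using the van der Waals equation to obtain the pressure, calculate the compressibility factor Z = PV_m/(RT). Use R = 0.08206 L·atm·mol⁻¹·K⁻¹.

P = RT/(V_m − b) − a/V_m² = (0.08206)(263.2)/(0.108 − 0.0319) − 1.34/(0.108)²
  = 21.598/0.076100 − 114.88 = 283.81 − 114.88 = 168.93 atm
Z = PV_m/(RT) = (168.93)(0.108)/((0.08206)(263.2)) = 18.244/21.598 = 0.8447

Z ≈ 0.8447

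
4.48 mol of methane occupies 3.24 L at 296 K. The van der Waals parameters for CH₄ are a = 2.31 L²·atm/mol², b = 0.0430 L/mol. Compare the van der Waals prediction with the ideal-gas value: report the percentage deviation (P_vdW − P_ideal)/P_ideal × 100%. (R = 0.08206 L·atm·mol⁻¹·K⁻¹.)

-6.83 %

Ideal: P_ideal = nRT/V = (4.48)(0.08206)(296)/3.24 = 33.5858 atm
vdW: P = nRT/(V − nb) − a n²/V² = 108.818/3.04736 − 46.3626/10.4976 = 35.7089 − 4.41650 = 31.2924 atm
% deviation = (31.2924 − 33.5858)/33.5858 × 100% = -6.83%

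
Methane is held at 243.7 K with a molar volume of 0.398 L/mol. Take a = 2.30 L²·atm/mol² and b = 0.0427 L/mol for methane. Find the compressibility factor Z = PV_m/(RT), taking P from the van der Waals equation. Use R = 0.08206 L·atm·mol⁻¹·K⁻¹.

P = RT/(V_m − b) − a/V_m² = (0.08206)(243.7)/(0.398 − 0.0427) − 2.30/(0.398)²
  = 19.998/0.35530 − 14.520 = 56.285 − 14.520 = 41.765 atm
Z = PV_m/(RT) = (41.765)(0.398)/((0.08206)(243.7)) = 16.622/19.998 = 0.8312

Z ≈ 0.8312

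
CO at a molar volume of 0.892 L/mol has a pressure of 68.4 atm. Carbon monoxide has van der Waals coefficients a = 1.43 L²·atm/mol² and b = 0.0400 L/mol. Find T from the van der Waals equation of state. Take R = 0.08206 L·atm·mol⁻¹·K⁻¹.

T ≈ 728.8 K

T = (P + a/V_m²)(V_m − b)/R
P + a/V_m² = 68.4 + 1.43/(0.892)² = 70.197 atm
V_m − b = 0.892 − 0.0400 = 0.85200 L/mol
T = (70.197)(0.85200)/0.08206 = 728.8 K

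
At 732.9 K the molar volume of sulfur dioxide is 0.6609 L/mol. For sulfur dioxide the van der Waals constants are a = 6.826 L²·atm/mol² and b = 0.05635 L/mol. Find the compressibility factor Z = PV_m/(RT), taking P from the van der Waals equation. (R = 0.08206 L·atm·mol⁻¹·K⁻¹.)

Z ≈ 0.9215

P = RT/(V_m − b) − a/V_m² = (0.08206)(732.9)/(0.6609 − 0.05635) − 6.826/(0.6609)²
  = 60.142/0.60455 − 15.628 = 99.482 − 15.628 = 83.854 atm
Z = PV_m/(RT) = (83.854)(0.6609)/((0.08206)(732.9)) = 55.419/60.142 = 0.9215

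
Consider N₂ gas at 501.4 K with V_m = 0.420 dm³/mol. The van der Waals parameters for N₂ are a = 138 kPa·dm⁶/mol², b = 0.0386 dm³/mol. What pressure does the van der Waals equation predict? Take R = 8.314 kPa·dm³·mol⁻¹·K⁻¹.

P = RT/(V_m − b) − a/V_m²
RT/(V_m − b) = (8.314)(501.4)/(0.420 − 0.0386) = 4168.6/0.38140 = 10930 kPa
a/V_m² = 138/(0.420)² = 782.31 kPa
P = 10930 − 782.31 = 10148 kPa

P ≈ 10148 kPa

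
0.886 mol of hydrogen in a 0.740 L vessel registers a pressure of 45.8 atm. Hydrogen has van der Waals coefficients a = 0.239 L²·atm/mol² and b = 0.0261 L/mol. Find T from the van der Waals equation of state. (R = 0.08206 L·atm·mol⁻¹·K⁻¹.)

T ≈ 455.0 K

T = (P + a n²/V²)(V − nb)/(nR)
P + a n²/V² = 45.8 + (0.239)(0.886)²/(0.740)² = 46.143 atm
V − nb = 0.740 − (0.886)(0.0261) = 0.71688 L
T = (46.143)(0.71688)/((0.886)(0.08206)) = 455.0 K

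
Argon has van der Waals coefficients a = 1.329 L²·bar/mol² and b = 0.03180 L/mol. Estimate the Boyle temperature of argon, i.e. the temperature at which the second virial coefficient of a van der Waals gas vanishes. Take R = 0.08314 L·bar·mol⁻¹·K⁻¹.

T_B ≈ 502.7 K

For a van der Waals gas the second virial coefficient B₂ = b − a/(RT) vanishes at T_B = a/(Rb).
T_B = 1.329/(0.08314×0.03180) = 1.329/0.0026439 = 502.7 K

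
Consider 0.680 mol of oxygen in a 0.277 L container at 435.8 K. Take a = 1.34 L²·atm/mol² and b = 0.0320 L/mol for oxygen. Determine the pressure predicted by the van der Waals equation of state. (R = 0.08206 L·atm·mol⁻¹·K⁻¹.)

P = nRT/(V − nb) − a n²/V²
nRT/(V − nb) = (0.680)(0.08206)(435.8)/(0.277 − 0.680×0.0320) = 24.318/0.25524 = 95.275 atm
a n²/V² = (1.34)(0.680)²/(0.277)² = 8.0754 atm
P = 95.275 − 8.0754 = 87.20 atm

P ≈ 87.20 atm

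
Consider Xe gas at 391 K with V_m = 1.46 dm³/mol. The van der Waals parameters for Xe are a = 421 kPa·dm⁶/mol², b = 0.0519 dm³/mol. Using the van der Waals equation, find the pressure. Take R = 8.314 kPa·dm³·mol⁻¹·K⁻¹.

P = RT/(V_m − b) − a/V_m²
RT/(V_m − b) = (8.314)(391)/(1.46 − 0.0519) = 3250.8/1.4081 = 2308.6 kPa
a/V_m² = 421/(1.46)² = 197.50 kPa
P = 2308.6 − 197.50 = 2111 kPa

P ≈ 2111 kPa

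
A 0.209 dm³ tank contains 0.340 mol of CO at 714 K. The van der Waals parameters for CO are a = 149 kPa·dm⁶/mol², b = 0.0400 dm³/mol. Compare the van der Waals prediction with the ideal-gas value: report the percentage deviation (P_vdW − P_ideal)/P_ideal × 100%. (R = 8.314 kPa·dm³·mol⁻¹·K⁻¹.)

Ideal: P_ideal = nRT/V = (0.340)(8.314)(714)/0.209 = 9656.97 kPa
vdW: P = nRT/(V − nb) − a n²/V² = 2018.31/0.195400 − 17.2244/0.0436810 = 10329.1 − 394.322 = 9934.8 kPa
% deviation = (9934.8 − 9656.97)/9656.97 × 100% = 2.88%

2.88 %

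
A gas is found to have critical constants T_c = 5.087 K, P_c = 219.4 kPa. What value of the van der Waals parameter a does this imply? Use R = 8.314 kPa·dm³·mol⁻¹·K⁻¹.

From T_c = 8a/(27Rb) and P_c = a/(27b²): a = 27 R² T_c²/(64 P_c).
a = 27×(8.314)²×(5.087)²/(64×219.4) = 48296/14042 = 3.439 kPa·dm⁶/mol²

a ≈ 3.439 kPa·dm⁶/mol²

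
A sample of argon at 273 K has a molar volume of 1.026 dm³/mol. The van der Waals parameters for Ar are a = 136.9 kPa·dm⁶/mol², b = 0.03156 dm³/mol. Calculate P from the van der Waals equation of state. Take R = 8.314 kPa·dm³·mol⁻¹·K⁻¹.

P ≈ 2152 kPa

P = RT/(V_m − b) − a/V_m²
RT/(V_m − b) = (8.314)(273)/(1.026 − 0.03156) = 2269.7/0.99444 = 2282.4 kPa
a/V_m² = 136.9/(1.026)² = 130.05 kPa
P = 2282.4 − 130.05 = 2152 kPa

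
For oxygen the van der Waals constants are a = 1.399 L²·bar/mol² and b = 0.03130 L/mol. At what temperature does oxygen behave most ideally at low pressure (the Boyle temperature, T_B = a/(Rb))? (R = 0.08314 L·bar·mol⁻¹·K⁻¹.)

T_B ≈ 537.6 K

For a van der Waals gas the second virial coefficient B₂ = b − a/(RT) vanishes at T_B = a/(Rb).
T_B = 1.399/(0.08314×0.03130) = 1.399/0.0026023 = 537.6 K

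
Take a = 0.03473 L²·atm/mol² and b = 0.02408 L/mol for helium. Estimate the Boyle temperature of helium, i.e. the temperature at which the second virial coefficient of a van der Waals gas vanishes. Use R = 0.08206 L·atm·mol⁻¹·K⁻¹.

For a van der Waals gas the second virial coefficient B₂ = b − a/(RT) vanishes at T_B = a/(Rb).
T_B = 0.03473/(0.08206×0.02408) = 0.03473/0.0019760 = 17.58 K

T_B ≈ 17.58 K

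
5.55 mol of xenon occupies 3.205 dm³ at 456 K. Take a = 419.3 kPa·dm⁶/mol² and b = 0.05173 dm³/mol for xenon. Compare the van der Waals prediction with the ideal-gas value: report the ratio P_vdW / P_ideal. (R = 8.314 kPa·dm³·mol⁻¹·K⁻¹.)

P_vdW / P_ideal ≈ 0.9069

Ideal: P_ideal = nRT/V = (5.55)(8.314)(456)/3.205 = 6565.08 kPa
vdW: P = nRT/(V − nb) − a n²/V² = 21041.1/2.91790 − 12915.5/10.2720 = 7211.04 − 1257.35 = 5953.69 kPa
Ratio = 5953.69/6565.08 = 0.9069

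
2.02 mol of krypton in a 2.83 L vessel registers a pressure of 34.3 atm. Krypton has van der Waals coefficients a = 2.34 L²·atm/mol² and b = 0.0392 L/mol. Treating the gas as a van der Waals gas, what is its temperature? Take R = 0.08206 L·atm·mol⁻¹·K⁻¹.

T = (P + a n²/V²)(V − nb)/(nR)
P + a n²/V² = 34.3 + (2.34)(2.02)²/(2.83)² = 35.492 atm
V − nb = 2.83 − (2.02)(0.0392) = 2.7508 L
T = (35.492)(2.7508)/((2.02)(0.08206)) = 589.0 K

T ≈ 589.0 K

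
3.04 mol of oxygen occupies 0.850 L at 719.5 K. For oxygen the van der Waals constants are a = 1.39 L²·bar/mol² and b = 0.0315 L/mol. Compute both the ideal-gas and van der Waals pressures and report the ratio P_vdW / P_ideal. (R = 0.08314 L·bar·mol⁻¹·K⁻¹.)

Ideal: P_ideal = nRT/V = (3.04)(0.08314)(719.5)/0.850 = 213.942 bar
vdW: P = nRT/(V − nb) − a n²/V² = 181.850/0.754240 − 12.8458/0.722500 = 241.104 − 17.7797 = 223.324 bar
Ratio = 223.324/213.942 = 1.044

P_vdW / P_ideal ≈ 1.044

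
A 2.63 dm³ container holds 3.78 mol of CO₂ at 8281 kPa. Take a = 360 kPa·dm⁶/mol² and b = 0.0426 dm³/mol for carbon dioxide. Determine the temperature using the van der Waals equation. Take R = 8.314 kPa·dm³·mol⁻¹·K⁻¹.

T ≈ 709.0 K

T = (P + a n²/V²)(V − nb)/(nR)
P + a n²/V² = 8281 + (360)(3.78)²/(2.63)² = 9024.7 kPa
V − nb = 2.63 − (3.78)(0.0426) = 2.4690 dm³
T = (9024.7)(2.4690)/((3.78)(8.314)) = 709.0 K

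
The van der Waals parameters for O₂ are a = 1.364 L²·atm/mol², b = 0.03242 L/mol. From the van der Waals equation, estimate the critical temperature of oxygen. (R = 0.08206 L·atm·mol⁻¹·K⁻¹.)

T_c ≈ 151.9 K

For a van der Waals gas, T_c = 8a/(27Rb).
T_c = 8×1.364/(27×0.08206×0.03242) = 10.912/0.071830 = 151.9 K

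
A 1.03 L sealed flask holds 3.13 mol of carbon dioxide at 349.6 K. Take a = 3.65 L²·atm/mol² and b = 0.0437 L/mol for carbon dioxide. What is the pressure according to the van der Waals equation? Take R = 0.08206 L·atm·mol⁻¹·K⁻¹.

P ≈ 66.82 atm

P = nRT/(V − nb) − a n²/V²
nRT/(V − nb) = (3.13)(0.08206)(349.6)/(1.03 − 3.13×0.0437) = 89.794/0.89322 = 100.53 atm
a n²/V² = (3.65)(3.13)²/(1.03)² = 33.706 atm
P = 100.53 − 33.706 = 66.82 atm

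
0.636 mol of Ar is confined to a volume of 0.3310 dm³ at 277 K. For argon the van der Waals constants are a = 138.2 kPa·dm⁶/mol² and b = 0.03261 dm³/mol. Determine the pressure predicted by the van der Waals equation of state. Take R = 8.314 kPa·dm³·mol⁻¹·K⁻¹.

P = nRT/(V − nb) − a n²/V²
nRT/(V − nb) = (0.636)(8.314)(277)/(0.3310 − 0.636×0.03261) = 1464.7/0.31026 = 4720.9 kPa
a n²/V² = (138.2)(0.636)²/(0.3310)² = 510.23 kPa
P = 4720.9 − 510.23 = 4211 kPa

P ≈ 4211 kPa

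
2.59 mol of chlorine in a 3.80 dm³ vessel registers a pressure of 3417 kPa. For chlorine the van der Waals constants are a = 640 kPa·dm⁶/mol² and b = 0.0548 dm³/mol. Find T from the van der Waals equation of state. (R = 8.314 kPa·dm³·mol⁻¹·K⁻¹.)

T = (P + a n²/V²)(V − nb)/(nR)
P + a n²/V² = 3417 + (640)(2.59)²/(3.80)² = 3714.3 kPa
V − nb = 3.80 − (2.59)(0.0548) = 3.6581 dm³
T = (3714.3)(3.6581)/((2.59)(8.314)) = 631.0 K

T ≈ 631.0 K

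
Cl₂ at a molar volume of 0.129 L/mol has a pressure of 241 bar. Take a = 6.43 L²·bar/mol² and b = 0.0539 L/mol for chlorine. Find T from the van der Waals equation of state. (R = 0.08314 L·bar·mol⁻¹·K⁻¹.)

T = (P + a/V_m²)(V_m − b)/R
P + a/V_m² = 241 + 6.43/(0.129)² = 627.40 bar
V_m − b = 0.129 − 0.0539 = 0.075100 L/mol
T = (627.40)(0.075100)/0.08314 = 566.7 K

T ≈ 566.7 K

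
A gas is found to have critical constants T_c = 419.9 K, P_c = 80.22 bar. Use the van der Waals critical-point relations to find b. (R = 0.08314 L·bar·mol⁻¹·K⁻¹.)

From T_c = 8a/(27Rb) and P_c = a/(27b²): b = R T_c/(8 P_c).
b = (0.08314)(419.9)/(8×80.22) = 34.910/641.76 = 0.05440 L/mol

b ≈ 0.05440 L/mol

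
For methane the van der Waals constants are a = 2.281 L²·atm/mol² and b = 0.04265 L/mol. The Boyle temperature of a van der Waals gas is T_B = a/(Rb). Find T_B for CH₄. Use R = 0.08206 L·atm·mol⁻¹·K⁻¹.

T_B ≈ 651.7 K

For a van der Waals gas the second virial coefficient B₂ = b − a/(RT) vanishes at T_B = a/(Rb).
T_B = 2.281/(0.08206×0.04265) = 2.281/0.0034999 = 651.7 K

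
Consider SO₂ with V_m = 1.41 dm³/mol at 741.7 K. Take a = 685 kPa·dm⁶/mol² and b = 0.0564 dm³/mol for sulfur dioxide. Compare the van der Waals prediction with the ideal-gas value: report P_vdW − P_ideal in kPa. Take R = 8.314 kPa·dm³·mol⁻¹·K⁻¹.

Ideal: P_ideal = RT/V_m = (8.314)(741.7)/1.41 = 4373.40 kPa
vdW: P = RT/(V_m − b) − a/V_m² = 6166.49/1.35360 − 685/1.98810 = 4555.62 − 344.550 = 4211.07 kPa
ΔP = 4211.07 − 4373.40 = -162.3 kPa

ΔP ≈ -162.3 kPa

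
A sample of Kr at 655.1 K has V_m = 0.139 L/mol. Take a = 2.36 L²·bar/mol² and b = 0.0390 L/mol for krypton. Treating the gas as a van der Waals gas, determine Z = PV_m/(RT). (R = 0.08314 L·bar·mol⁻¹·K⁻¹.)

Z ≈ 1.078

P = RT/(V_m − b) − a/V_m² = (0.08314)(655.1)/(0.139 − 0.0390) − 2.36/(0.139)²
  = 54.465/0.10000 − 122.15 = 544.65 − 122.15 = 422.50 bar
Z = PV_m/(RT) = (422.50)(0.139)/((0.08314)(655.1)) = 58.728/54.465 = 1.078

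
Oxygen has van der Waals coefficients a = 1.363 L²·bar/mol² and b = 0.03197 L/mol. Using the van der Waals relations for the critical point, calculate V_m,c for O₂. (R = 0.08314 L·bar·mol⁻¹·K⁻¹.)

V_m,c ≈ 0.09591 L/mol

For a van der Waals gas, V_m,c = 3b.
V_m,c = 3×0.03197 = 0.09591 L/mol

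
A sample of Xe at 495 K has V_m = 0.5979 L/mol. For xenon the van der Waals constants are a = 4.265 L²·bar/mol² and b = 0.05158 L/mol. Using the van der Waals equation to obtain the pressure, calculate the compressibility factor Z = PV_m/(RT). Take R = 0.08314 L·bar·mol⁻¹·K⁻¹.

Z ≈ 0.9211

P = RT/(V_m − b) − a/V_m² = (0.08314)(495)/(0.5979 − 0.05158) − 4.265/(0.5979)²
  = 41.154/0.54632 − 11.931 = 75.329 − 11.931 = 63.398 bar
Z = PV_m/(RT) = (63.398)(0.5979)/((0.08314)(495)) = 37.906/41.154 = 0.9211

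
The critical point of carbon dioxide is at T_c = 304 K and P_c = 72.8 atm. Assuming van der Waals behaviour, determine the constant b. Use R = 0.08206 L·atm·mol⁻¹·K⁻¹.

b ≈ 0.04283 L/mol

From T_c = 8a/(27Rb) and P_c = a/(27b²): b = R T_c/(8 P_c).
b = (0.08206)(304)/(8×72.8) = 24.946/582.40 = 0.04283 L/mol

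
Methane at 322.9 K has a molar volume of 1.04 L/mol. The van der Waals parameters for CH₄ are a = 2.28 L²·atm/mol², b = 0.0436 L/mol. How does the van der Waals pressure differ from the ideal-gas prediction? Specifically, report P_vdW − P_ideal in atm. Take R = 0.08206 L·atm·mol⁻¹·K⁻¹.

ΔP ≈ -0.993 atm

Ideal: P_ideal = RT/V_m = (0.08206)(322.9)/1.04 = 25.4781 atm
vdW: P = RT/(V_m − b) − a/V_m² = 26.4972/0.996400 − 2.28/1.08160 = 26.5929 − 2.10799 = 24.4849 atm
ΔP = 24.4849 − 25.4781 = -0.993 atm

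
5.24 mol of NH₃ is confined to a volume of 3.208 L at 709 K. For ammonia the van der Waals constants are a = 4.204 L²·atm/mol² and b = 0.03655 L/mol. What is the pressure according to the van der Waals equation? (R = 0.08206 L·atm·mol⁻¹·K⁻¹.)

P ≈ 89.85 atm

P = nRT/(V − nb) − a n²/V²
nRT/(V − nb) = (5.24)(0.08206)(709)/(3.208 − 5.24×0.03655) = 304.87/3.0165 = 101.07 atm
a n²/V² = (4.204)(5.24)²/(3.208)² = 11.216 atm
P = 101.07 − 11.216 = 89.85 atm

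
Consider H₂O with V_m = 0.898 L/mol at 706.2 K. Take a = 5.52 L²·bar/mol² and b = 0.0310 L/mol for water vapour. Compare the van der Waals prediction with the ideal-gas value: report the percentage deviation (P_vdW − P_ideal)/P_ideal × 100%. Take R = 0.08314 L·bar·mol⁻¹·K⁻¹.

Ideal: P_ideal = RT/V_m = (0.08314)(706.2)/0.898 = 65.3825 bar
vdW: P = RT/(V_m − b) − a/V_m² = 58.7135/0.867000 − 5.52/0.806404 = 67.7203 − 6.84520 = 60.8751 bar
% deviation = (60.8751 − 65.3825)/65.3825 × 100% = -6.89%

-6.89 %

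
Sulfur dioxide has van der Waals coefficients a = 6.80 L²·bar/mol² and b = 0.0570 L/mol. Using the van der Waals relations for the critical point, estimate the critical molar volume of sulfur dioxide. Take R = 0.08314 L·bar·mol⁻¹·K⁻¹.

V_m,c ≈ 0.1710 L/mol

For a van der Waals gas, V_m,c = 3b.
V_m,c = 3×0.0570 = 0.1710 L/mol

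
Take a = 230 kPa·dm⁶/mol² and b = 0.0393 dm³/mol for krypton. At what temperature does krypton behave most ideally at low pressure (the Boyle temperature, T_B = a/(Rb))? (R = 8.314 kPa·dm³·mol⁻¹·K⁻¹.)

For a van der Waals gas the second virial coefficient B₂ = b − a/(RT) vanishes at T_B = a/(Rb).
T_B = 230/(8.314×0.0393) = 230/0.32674 = 703.9 K

T_B ≈ 703.9 K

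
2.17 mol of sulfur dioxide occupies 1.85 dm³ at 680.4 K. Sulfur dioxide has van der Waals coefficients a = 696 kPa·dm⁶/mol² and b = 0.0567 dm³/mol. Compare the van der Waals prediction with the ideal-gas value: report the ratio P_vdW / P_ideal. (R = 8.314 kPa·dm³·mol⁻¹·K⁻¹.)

P_vdW / P_ideal ≈ 0.9269

Ideal: P_ideal = nRT/V = (2.17)(8.314)(680.4)/1.85 = 6635.33 kPa
vdW: P = nRT/(V − nb) − a n²/V² = 12275.4/1.72696 − 3277.39/3.42250 = 7108.10 − 957.601 = 6150.50 kPa
Ratio = 6150.50/6635.33 = 0.9269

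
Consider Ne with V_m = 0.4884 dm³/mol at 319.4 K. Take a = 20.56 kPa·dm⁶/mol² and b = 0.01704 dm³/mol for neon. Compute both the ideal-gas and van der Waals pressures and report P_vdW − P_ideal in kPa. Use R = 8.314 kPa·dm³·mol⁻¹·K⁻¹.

ΔP ≈ 110.4 kPa

Ideal: P_ideal = RT/V_m = (8.314)(319.4)/0.4884 = 5437.12 kPa
vdW: P = RT/(V_m − b) − a/V_m² = 2655.49/0.471360 − 20.56/0.238535 = 5633.68 − 86.1928 = 5547.49 kPa
ΔP = 5547.49 − 5437.12 = 110.4 kPa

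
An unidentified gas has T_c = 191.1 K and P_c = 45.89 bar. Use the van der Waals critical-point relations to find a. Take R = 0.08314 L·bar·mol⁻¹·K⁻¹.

From T_c = 8a/(27Rb) and P_c = a/(27b²): a = 27 R² T_c²/(64 P_c).
a = 27×(0.08314)²×(191.1)²/(64×45.89) = 6815.6/2937.0 = 2.321 L²·bar/mol²

a ≈ 2.321 L²·bar/mol²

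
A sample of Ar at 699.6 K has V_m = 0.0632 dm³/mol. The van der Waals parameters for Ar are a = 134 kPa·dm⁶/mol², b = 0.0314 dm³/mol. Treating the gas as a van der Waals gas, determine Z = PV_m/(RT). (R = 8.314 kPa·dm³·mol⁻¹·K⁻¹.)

P = RT/(V_m − b) − a/V_m² = (8.314)(699.6)/(0.0632 − 0.0314) − 134/(0.0632)²
  = 5816.5/0.031800 − 33548 = 182909 − 33548 = 149361 kPa
Z = PV_m/(RT) = (149361)(0.0632)/((8.314)(699.6)) = 9439.6/5816.5 = 1.623

Z ≈ 1.623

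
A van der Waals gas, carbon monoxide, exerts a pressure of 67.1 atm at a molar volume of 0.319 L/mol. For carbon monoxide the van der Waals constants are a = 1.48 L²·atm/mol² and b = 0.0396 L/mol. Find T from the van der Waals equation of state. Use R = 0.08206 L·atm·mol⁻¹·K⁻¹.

T ≈ 278.0 K

T = (P + a/V_m²)(V_m − b)/R
P + a/V_m² = 67.1 + 1.48/(0.319)² = 81.644 atm
V_m − b = 0.319 − 0.0396 = 0.27940 L/mol
T = (81.644)(0.27940)/0.08206 = 278.0 K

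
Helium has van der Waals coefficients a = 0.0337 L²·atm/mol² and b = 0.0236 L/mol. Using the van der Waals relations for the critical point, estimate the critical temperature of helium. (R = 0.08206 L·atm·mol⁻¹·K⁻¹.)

T_c ≈ 5.156 K

For a van der Waals gas, T_c = 8a/(27Rb).
T_c = 8×0.0337/(27×0.08206×0.0236) = 0.26960/0.052289 = 5.156 K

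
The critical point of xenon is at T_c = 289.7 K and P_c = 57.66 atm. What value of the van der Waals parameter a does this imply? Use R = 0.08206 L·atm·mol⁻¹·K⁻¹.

From T_c = 8a/(27Rb) and P_c = a/(27b²): a = 27 R² T_c²/(64 P_c).
a = 27×(0.08206)²×(289.7)²/(64×57.66) = 15259/3690.2 = 4.135 L²·atm/mol²

a ≈ 4.135 L²·atm/mol²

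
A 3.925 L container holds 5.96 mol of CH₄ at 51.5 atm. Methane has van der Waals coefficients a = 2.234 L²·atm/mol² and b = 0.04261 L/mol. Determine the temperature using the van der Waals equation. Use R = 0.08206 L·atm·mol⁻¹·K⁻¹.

T ≈ 425.2 K

T = (P + a n²/V²)(V − nb)/(nR)
P + a n²/V² = 51.5 + (2.234)(5.96)²/(3.925)² = 56.651 atm
V − nb = 3.925 − (5.96)(0.04261) = 3.6710 L
T = (56.651)(3.6710)/((5.96)(0.08206)) = 425.2 K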